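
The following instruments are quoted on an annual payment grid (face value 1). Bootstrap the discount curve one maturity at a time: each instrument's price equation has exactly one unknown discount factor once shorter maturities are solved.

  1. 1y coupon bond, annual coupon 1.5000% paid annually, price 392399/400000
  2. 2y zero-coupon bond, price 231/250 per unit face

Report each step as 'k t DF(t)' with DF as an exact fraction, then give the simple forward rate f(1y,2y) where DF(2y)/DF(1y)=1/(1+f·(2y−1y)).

1 1 1933/2000
2 2 231/250
f(1y,2y) = ((1933/2000)/(231/250) − 1)/(1) = 85/1848 ≈ 4.5996%

step 1 [1y] bond c/1=3/200: DF=(392399/400000 − 3/200·(0))/(1+3/200) = 1933/2000 ≈ 0.966500
step 2 [2y] zero: DF = P = 231/250 ≈ 0.924000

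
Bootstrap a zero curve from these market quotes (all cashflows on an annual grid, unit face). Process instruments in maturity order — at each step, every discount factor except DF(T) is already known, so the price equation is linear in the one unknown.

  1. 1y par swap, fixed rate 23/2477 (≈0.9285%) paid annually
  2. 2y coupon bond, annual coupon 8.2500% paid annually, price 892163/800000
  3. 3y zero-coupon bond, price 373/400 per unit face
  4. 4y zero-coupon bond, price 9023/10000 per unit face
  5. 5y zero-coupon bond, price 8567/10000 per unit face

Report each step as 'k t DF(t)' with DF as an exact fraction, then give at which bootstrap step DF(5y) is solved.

1 1 2477/2500
2 2 9547/10000
3 3 373/400
4 4 9023/10000
5 5 8567/10000
DF(5y) is solved at step 5

step 1 [1y] swap r/1=23/2477: DF=(1 − 23/2477·(0))/(1+23/2477) = 2477/2500 ≈ 0.990800
step 2 [2y] bond c/1=33/400: DF=(892163/800000 − 33/400·(0.990800))/(1+33/400) = 9547/10000 ≈ 0.954700
step 3 [3y] zero: DF = P = 373/400 ≈ 0.932500
step 4 [4y] zero: DF = P = 9023/10000 ≈ 0.902300
step 5 [5y] zero: DF = P = 8567/10000 ≈ 0.856700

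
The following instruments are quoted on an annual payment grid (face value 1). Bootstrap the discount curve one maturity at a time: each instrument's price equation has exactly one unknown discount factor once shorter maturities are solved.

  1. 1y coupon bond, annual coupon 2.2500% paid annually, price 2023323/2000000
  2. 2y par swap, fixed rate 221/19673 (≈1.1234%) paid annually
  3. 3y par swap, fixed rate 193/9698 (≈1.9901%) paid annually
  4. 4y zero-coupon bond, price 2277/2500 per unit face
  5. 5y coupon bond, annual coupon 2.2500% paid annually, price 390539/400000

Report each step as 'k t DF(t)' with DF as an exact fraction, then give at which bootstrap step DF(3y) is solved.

1 1 4947/5000
2 2 9779/10000
3 3 9421/10000
4 4 2277/2500
5 5 2177/2500
DF(3y) is solved at step 3

step 1 [1y] bond c/1=9/400: DF=(2023323/2000000 − 9/400·(0))/(1+9/400) = 4947/5000 ≈ 0.989400
step 2 [2y] swap r/1=221/19673: DF=(1 − 221/19673·(0.989400))/(1+221/19673) = 9779/10000 ≈ 0.977900
step 3 [3y] swap r/1=193/9698: DF=(1 − 193/9698·(0.989400+0.977900))/(1+193/9698) = 9421/10000 ≈ 0.942100
step 4 [4y] zero: DF = P = 2277/2500 ≈ 0.910800
step 5 [5y] bond c/1=9/400: DF=(390539/400000 − 9/400·(0.989400+0.977900+0.942100+0.910800))/(1+9/400) = 2177/2500 ≈ 0.870800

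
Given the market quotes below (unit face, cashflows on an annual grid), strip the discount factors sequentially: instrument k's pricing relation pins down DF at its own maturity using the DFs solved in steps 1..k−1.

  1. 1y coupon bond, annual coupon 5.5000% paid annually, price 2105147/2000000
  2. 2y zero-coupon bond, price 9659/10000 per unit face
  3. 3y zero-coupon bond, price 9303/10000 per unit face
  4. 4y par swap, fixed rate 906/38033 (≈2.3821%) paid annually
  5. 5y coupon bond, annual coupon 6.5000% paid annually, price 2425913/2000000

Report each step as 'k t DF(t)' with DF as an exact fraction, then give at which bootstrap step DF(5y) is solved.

step 1 [1y] bond c/1=11/200: DF=(2105147/2000000 − 11/200·(0))/(1+11/200) = 9977/10000 ≈ 0.997700
step 2 [2y] zero: DF = P = 9659/10000 ≈ 0.965900
step 3 [3y] zero: DF = P = 9303/10000 ≈ 0.930300
step 4 [4y] swap r/1=906/38033: DF=(1 − 906/38033·(0.997700+0.965900+0.930300))/(1+906/38033) = 4547/5000 ≈ 0.909400
step 5 [5y] bond c/1=13/200: DF=(2425913/2000000 − 13/200·(0.997700+0.965900+0.930300+0.909400))/(1+13/200) = 2267/2500 ≈ 0.906800

1 1 9977/10000
2 2 9659/10000
3 3 9303/10000
4 4 4547/5000
5 5 2267/2500
DF(5y) is solved at step 5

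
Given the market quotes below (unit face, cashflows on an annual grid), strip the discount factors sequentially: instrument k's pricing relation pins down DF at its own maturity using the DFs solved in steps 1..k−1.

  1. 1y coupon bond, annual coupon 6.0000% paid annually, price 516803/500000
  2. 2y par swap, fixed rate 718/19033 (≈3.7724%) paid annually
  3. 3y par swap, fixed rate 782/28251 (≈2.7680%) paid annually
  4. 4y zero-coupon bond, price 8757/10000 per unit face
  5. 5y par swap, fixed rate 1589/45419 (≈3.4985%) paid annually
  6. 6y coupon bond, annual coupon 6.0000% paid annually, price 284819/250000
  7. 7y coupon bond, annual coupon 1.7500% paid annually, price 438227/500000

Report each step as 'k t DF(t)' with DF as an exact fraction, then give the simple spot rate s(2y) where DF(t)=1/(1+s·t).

step 1 [1y] bond c/1=3/50: DF=(516803/500000 − 3/50·(0))/(1+3/50) = 9751/10000 ≈ 0.975100
step 2 [2y] swap r/1=718/19033: DF=(1 − 718/19033·(0.975100))/(1+718/19033) = 4641/5000 ≈ 0.928200
step 3 [3y] swap r/1=782/28251: DF=(1 − 782/28251·(0.975100+0.928200))/(1+782/28251) = 4609/5000 ≈ 0.921800
step 4 [4y] zero: DF = P = 8757/10000 ≈ 0.875700
step 5 [5y] swap r/1=1589/45419: DF=(1 − 1589/45419·(0.975100+0.928200+0.921800+0.875700))/(1+1589/45419) = 8411/10000 ≈ 0.841100
step 6 [6y] bond c/1=3/50: DF=(284819/250000 − 3/50·(0.975100+0.928200+0.921800+0.875700+0.841100))/(1+3/50) = 8177/10000 ≈ 0.817700
step 7 [7y] bond c/1=7/400: DF=(438227/500000 − 7/400·(0.975100+0.928200+0.921800+0.875700+0.841100+0.817700))/(1+7/400) = 1923/2500 ≈ 0.769200

1 1 9751/10000
2 2 4641/5000
3 3 4609/5000
4 4 8757/10000
5 5 8411/10000
6 6 8177/10000
7 7 1923/2500
s(2y) = (1/(4641/5000) − 1)/(2) = 359/9282 ≈ 3.8677%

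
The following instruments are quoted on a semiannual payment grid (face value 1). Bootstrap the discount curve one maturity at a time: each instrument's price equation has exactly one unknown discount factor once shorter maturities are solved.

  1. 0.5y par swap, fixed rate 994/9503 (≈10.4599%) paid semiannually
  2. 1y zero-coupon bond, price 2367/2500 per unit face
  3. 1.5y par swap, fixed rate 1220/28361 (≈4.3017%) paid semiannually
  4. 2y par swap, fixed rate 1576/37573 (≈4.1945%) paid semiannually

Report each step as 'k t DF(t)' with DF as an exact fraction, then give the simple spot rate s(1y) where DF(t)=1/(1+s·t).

1 1/2 9503/10000
2 1 2367/2500
3 3/2 939/1000
4 2 2303/2500
s(1y) = (1/(2367/2500) − 1)/(1) = 133/2367 ≈ 5.6189%

step 1 [0.5y] swap r/2=497/9503: DF=(1 − 497/9503·(0))/(1+497/9503) = 9503/10000 ≈ 0.950300
step 2 [1y] zero: DF = P = 2367/2500 ≈ 0.946800
step 3 [1.5y] swap r/2=610/28361: DF=(1 − 610/28361·(0.950300+0.946800))/(1+610/28361) = 939/1000 ≈ 0.939000
step 4 [2y] swap r/2=788/37573: DF=(1 − 788/37573·(0.950300+0.946800+0.939000))/(1+788/37573) = 2303/2500 ≈ 0.921200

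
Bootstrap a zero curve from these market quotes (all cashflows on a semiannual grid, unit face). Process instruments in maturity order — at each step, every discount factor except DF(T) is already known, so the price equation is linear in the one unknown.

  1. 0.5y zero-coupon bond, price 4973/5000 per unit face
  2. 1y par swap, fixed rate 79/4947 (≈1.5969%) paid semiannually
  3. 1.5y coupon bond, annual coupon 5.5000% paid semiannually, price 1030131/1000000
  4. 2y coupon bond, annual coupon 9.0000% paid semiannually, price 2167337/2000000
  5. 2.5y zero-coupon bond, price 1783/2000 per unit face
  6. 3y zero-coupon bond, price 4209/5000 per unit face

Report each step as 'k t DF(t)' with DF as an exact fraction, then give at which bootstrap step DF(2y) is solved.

step 1 [0.5y] zero: DF = P = 4973/5000 ≈ 0.994600
step 2 [1y] swap r/2=79/9894: DF=(1 − 79/9894·(0.994600))/(1+79/9894) = 4921/5000 ≈ 0.984200
step 3 [1.5y] bond c/2=11/400: DF=(1030131/1000000 − 11/400·(0.994600+0.984200))/(1+11/400) = 1187/1250 ≈ 0.949600
step 4 [2y] bond c/2=9/200: DF=(2167337/2000000 − 9/200·(0.994600+0.984200+0.949600))/(1+9/200) = 9109/10000 ≈ 0.910900
step 5 [2.5y] zero: DF = P = 1783/2000 ≈ 0.891500
step 6 [3y] zero: DF = P = 4209/5000 ≈ 0.841800

1 1/2 4973/5000
2 1 4921/5000
3 3/2 1187/1250
4 2 9109/10000
5 5/2 1783/2000
6 3 4209/5000
DF(2y) is solved at step 4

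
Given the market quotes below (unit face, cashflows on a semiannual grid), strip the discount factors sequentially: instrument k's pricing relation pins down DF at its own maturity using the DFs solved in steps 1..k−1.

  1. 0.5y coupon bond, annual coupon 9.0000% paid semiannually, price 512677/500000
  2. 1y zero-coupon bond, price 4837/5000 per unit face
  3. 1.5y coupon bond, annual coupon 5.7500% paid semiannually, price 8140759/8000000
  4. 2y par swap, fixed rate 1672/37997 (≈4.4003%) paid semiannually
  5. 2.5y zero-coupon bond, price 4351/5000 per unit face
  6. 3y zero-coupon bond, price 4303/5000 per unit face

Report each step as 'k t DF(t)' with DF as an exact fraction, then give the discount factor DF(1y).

step 1 [0.5y] bond c/2=9/200: DF=(512677/500000 − 9/200·(0))/(1+9/200) = 2453/2500 ≈ 0.981200
step 2 [1y] zero: DF = P = 4837/5000 ≈ 0.967400
step 3 [1.5y] bond c/2=23/800: DF=(8140759/8000000 − 23/800·(0.981200+0.967400))/(1+23/800) = 9347/10000 ≈ 0.934700
step 4 [2y] swap r/2=836/37997: DF=(1 − 836/37997·(0.981200+0.967400+0.934700))/(1+836/37997) = 2291/2500 ≈ 0.916400
step 5 [2.5y] zero: DF = P = 4351/5000 ≈ 0.870200
step 6 [3y] zero: DF = P = 4303/5000 ≈ 0.860600

1 1/2 2453/2500
2 1 4837/5000
3 3/2 9347/10000
4 2 2291/2500
5 5/2 4351/5000
6 3 4303/5000
DF(1y) = 4837/5000 ≈ 0.967400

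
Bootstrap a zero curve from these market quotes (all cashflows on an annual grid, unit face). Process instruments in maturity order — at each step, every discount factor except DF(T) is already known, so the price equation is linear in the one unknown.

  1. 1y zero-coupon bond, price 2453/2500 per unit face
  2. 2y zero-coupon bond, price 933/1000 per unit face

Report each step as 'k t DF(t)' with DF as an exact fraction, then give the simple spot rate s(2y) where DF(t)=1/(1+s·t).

1 1 2453/2500
2 2 933/1000
s(2y) = (1/(933/1000) − 1)/(2) = 67/1866 ≈ 3.5906%

step 1 [1y] zero: DF = P = 2453/2500 ≈ 0.981200
step 2 [2y] zero: DF = P = 933/1000 ≈ 0.933000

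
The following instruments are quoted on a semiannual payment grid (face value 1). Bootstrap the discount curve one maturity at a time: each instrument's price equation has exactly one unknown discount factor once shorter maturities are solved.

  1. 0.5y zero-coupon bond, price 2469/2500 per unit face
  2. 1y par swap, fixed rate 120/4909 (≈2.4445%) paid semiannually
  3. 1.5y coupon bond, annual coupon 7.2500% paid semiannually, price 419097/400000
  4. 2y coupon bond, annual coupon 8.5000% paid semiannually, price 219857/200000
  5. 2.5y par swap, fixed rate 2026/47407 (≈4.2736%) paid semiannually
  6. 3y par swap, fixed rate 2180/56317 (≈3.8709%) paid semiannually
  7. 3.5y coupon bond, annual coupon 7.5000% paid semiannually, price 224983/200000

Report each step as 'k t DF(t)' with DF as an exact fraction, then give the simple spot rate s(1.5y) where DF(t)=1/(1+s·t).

step 1 [0.5y] zero: DF = P = 2469/2500 ≈ 0.987600
step 2 [1y] swap r/2=60/4909: DF=(1 − 60/4909·(0.987600))/(1+60/4909) = 122/125 ≈ 0.976000
step 3 [1.5y] bond c/2=29/800: DF=(419097/400000 − 29/800·(0.987600+0.976000))/(1+29/800) = 589/625 ≈ 0.942400
step 4 [2y] bond c/2=17/400: DF=(219857/200000 − 17/400·(0.987600+0.976000+0.942400))/(1+17/400) = 117/125 ≈ 0.936000
step 5 [2.5y] swap r/2=1013/47407: DF=(1 − 1013/47407·(0.987600+0.976000+0.942400+0.936000))/(1+1013/47407) = 8987/10000 ≈ 0.898700
step 6 [3y] swap r/2=1090/56317: DF=(1 − 1090/56317·(0.987600+0.976000+0.942400+0.936000+0.898700))/(1+1090/56317) = 891/1000 ≈ 0.891000
step 7 [3.5y] bond c/2=3/80: DF=(224983/200000 − 3/80·(0.987600+0.976000+0.942400+0.936000+0.898700+0.891000))/(1+3/80) = 8807/10000 ≈ 0.880700

1 1/2 2469/2500
2 1 122/125
3 3/2 589/625
4 2 117/125
5 5/2 8987/10000
6 3 891/1000
7 7/2 8807/10000
s(1.5y) = (1/(589/625) − 1)/(3/2) = 24/589 ≈ 4.0747%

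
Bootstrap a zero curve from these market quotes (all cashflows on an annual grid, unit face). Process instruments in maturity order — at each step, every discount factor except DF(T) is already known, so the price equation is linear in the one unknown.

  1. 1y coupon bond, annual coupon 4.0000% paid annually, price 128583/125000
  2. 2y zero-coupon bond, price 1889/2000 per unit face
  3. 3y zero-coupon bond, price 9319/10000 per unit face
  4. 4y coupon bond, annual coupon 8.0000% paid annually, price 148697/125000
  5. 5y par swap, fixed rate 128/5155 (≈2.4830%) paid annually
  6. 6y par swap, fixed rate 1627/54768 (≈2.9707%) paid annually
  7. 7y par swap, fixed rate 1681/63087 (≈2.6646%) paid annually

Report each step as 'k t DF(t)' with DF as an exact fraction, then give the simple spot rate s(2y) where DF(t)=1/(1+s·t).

step 1 [1y] bond c/1=1/25: DF=(128583/125000 − 1/25·(0))/(1+1/25) = 9891/10000 ≈ 0.989100
step 2 [2y] zero: DF = P = 1889/2000 ≈ 0.944500
step 3 [3y] zero: DF = P = 9319/10000 ≈ 0.931900
step 4 [4y] bond c/1=2/25: DF=(148697/125000 − 2/25·(0.989100+0.944500+0.931900))/(1+2/25) = 2223/2500 ≈ 0.889200
step 5 [5y] swap r/1=128/5155: DF=(1 − 128/5155·(0.989100+0.944500+0.931900+0.889200))/(1+128/5155) = 553/625 ≈ 0.884800
step 6 [6y] swap r/1=1627/54768: DF=(1 − 1627/54768·(0.989100+0.944500+0.931900+0.889200+0.884800))/(1+1627/54768) = 8373/10000 ≈ 0.837300
step 7 [7y] swap r/1=1681/63087: DF=(1 − 1681/63087·(0.989100+0.944500+0.931900+0.889200+0.884800+0.837300))/(1+1681/63087) = 8319/10000 ≈ 0.831900

1 1 9891/10000
2 2 1889/2000
3 3 9319/10000
4 4 2223/2500
5 5 553/625
6 6 8373/10000
7 7 8319/10000
s(2y) = (1/(1889/2000) − 1)/(2) = 111/3778 ≈ 2.9381%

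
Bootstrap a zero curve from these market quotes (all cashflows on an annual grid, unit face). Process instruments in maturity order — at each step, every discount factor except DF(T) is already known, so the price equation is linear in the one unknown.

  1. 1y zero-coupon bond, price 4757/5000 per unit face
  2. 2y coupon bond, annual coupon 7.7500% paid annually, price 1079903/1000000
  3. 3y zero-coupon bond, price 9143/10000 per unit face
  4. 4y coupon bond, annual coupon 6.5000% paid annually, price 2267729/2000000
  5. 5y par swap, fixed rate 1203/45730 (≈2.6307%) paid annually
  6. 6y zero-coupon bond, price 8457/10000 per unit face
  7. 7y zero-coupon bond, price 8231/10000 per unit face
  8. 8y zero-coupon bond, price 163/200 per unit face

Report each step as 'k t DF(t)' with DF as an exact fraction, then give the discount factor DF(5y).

step 1 [1y] zero: DF = P = 4757/5000 ≈ 0.951400
step 2 [2y] bond c/1=31/400: DF=(1079903/1000000 − 31/400·(0.951400))/(1+31/400) = 4669/5000 ≈ 0.933800
step 3 [3y] zero: DF = P = 9143/10000 ≈ 0.914300
step 4 [4y] bond c/1=13/200: DF=(2267729/2000000 − 13/200·(0.951400+0.933800+0.914300))/(1+13/200) = 4469/5000 ≈ 0.893800
step 5 [5y] swap r/1=1203/45730: DF=(1 − 1203/45730·(0.951400+0.933800+0.914300+0.893800))/(1+1203/45730) = 8797/10000 ≈ 0.879700
step 6 [6y] zero: DF = P = 8457/10000 ≈ 0.845700
step 7 [7y] zero: DF = P = 8231/10000 ≈ 0.823100
step 8 [8y] zero: DF = P = 163/200 ≈ 0.815000

1 1 4757/5000
2 2 4669/5000
3 3 9143/10000
4 4 4469/5000
5 5 8797/10000
6 6 8457/10000
7 7 8231/10000
8 8 163/200
DF(5y) = 8797/10000 ≈ 0.879700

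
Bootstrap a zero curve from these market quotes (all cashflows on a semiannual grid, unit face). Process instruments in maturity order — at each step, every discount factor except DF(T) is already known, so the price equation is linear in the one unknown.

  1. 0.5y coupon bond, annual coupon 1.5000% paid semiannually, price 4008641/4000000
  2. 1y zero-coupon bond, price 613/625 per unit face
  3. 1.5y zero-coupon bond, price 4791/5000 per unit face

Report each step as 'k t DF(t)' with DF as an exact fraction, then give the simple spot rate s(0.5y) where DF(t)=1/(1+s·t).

1 1/2 9947/10000
2 1 613/625
3 3/2 4791/5000
s(0.5y) = (1/(9947/10000) − 1)/(1/2) = 106/9947 ≈ 1.0656%

step 1 [0.5y] bond c/2=3/400: DF=(4008641/4000000 − 3/400·(0))/(1+3/400) = 9947/10000 ≈ 0.994700
step 2 [1y] zero: DF = P = 613/625 ≈ 0.980800
step 3 [1.5y] zero: DF = P = 4791/5000 ≈ 0.958200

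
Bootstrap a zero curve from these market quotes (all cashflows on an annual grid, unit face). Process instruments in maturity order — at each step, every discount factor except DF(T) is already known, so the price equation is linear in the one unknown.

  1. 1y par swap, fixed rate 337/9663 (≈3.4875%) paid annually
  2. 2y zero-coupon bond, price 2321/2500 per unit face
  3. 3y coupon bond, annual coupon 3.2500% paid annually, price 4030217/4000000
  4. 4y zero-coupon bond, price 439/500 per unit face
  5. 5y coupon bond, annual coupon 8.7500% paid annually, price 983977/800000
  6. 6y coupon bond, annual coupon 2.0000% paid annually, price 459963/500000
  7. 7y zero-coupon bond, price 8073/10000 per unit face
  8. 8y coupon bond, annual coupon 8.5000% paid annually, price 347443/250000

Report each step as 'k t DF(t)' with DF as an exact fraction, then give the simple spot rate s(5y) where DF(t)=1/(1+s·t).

1 1 9663/10000
2 2 2321/2500
3 3 4581/5000
4 4 439/500
5 5 4171/5000
6 6 2033/2500
7 7 8073/10000
8 8 1999/2500
s(5y) = (1/(4171/5000) − 1)/(5) = 829/20855 ≈ 3.9751%

step 1 [1y] swap r/1=337/9663: DF=(1 − 337/9663·(0))/(1+337/9663) = 9663/10000 ≈ 0.966300
step 2 [2y] zero: DF = P = 2321/2500 ≈ 0.928400
step 3 [3y] bond c/1=13/400: DF=(4030217/4000000 − 13/400·(0.966300+0.928400))/(1+13/400) = 4581/5000 ≈ 0.916200
step 4 [4y] zero: DF = P = 439/500 ≈ 0.878000
step 5 [5y] bond c/1=7/80: DF=(983977/800000 − 7/80·(0.966300+0.928400+0.916200+0.878000))/(1+7/80) = 4171/5000 ≈ 0.834200
step 6 [6y] bond c/1=1/50: DF=(459963/500000 − 1/50·(0.966300+0.928400+0.916200+0.878000+0.834200))/(1+1/50) = 2033/2500 ≈ 0.813200
step 7 [7y] zero: DF = P = 8073/10000 ≈ 0.807300
step 8 [8y] bond c/1=17/200: DF=(347443/250000 − 17/200·(0.966300+0.928400+0.916200+0.878000+0.834200+0.813200+0.807300))/(1+17/200) = 1999/2500 ≈ 0.799600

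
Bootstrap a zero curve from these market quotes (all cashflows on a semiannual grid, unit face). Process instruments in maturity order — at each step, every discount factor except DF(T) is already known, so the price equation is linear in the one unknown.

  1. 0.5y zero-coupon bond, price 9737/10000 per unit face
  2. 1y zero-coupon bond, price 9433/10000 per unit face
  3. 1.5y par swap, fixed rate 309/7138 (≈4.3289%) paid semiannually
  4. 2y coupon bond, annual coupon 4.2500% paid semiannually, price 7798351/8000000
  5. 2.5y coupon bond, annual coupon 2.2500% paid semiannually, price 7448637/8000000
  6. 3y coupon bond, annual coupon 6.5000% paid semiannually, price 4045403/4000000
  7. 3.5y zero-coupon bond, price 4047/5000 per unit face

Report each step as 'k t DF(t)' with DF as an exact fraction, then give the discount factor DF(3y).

1 1/2 9737/10000
2 1 9433/10000
3 3/2 4691/5000
4 2 8951/10000
5 5/2 879/1000
6 3 4169/5000
7 7/2 4047/5000
DF(3y) = 4169/5000 ≈ 0.833800

step 1 [0.5y] zero: DF = P = 9737/10000 ≈ 0.973700
step 2 [1y] zero: DF = P = 9433/10000 ≈ 0.943300
step 3 [1.5y] swap r/2=309/14276: DF=(1 − 309/14276·(0.973700+0.943300))/(1+309/14276) = 4691/5000 ≈ 0.938200
step 4 [2y] bond c/2=17/800: DF=(7798351/8000000 − 17/800·(0.973700+0.943300+0.938200))/(1+17/800) = 8951/10000 ≈ 0.895100
step 5 [2.5y] bond c/2=9/800: DF=(7448637/8000000 − 9/800·(0.973700+0.943300+0.938200+0.895100))/(1+9/800) = 879/1000 ≈ 0.879000
step 6 [3y] bond c/2=13/400: DF=(4045403/4000000 − 13/400·(0.973700+0.943300+0.938200+0.895100+0.879000))/(1+13/400) = 4169/5000 ≈ 0.833800
step 7 [3.5y] zero: DF = P = 4047/5000 ≈ 0.809400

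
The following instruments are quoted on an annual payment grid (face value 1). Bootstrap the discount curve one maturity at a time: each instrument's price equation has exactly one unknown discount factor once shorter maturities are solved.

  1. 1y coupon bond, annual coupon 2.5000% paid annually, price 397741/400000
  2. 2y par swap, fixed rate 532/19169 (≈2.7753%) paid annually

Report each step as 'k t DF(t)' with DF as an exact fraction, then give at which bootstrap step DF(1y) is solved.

1 1 9701/10000
2 2 2367/2500
DF(1y) is solved at step 1

step 1 [1y] bond c/1=1/40: DF=(397741/400000 − 1/40·(0))/(1+1/40) = 9701/10000 ≈ 0.970100
step 2 [2y] swap r/1=532/19169: DF=(1 − 532/19169·(0.970100))/(1+532/19169) = 2367/2500 ≈ 0.946800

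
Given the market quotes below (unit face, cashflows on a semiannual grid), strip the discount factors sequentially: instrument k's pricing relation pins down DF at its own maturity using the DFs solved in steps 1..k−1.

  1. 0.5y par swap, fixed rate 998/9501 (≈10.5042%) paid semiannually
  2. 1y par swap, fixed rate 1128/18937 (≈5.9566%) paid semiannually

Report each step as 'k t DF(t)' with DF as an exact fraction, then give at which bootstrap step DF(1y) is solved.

1 1/2 9501/10000
2 1 2359/2500
DF(1y) is solved at step 2

step 1 [0.5y] swap r/2=499/9501: DF=(1 − 499/9501·(0))/(1+499/9501) = 9501/10000 ≈ 0.950100
step 2 [1y] swap r/2=564/18937: DF=(1 − 564/18937·(0.950100))/(1+564/18937) = 2359/2500 ≈ 0.943600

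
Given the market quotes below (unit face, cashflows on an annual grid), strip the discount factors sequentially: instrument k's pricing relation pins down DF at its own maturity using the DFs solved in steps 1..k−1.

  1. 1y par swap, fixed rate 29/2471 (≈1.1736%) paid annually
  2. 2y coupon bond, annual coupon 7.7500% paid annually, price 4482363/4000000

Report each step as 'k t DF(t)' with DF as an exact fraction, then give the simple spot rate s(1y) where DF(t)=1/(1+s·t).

step 1 [1y] swap r/1=29/2471: DF=(1 − 29/2471·(0))/(1+29/2471) = 2471/2500 ≈ 0.988400
step 2 [2y] bond c/1=31/400: DF=(4482363/4000000 − 31/400·(0.988400))/(1+31/400) = 9689/10000 ≈ 0.968900

1 1 2471/2500
2 2 9689/10000
s(1y) = (1/(2471/2500) − 1)/(1) = 29/2471 ≈ 1.1736%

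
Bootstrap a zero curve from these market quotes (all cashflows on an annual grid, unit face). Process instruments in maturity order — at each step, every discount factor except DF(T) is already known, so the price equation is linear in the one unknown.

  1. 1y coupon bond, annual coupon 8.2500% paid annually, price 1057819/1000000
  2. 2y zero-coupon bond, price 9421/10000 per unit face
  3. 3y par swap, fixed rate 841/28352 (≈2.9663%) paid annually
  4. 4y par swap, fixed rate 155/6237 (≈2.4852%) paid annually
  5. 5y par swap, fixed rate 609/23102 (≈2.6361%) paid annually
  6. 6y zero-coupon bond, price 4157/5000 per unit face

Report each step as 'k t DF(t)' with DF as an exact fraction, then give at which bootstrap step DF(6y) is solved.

1 1 2443/2500
2 2 9421/10000
3 3 9159/10000
4 4 907/1000
5 5 4391/5000
6 6 4157/5000
DF(6y) is solved at step 6

step 1 [1y] bond c/1=33/400: DF=(1057819/1000000 − 33/400·(0))/(1+33/400) = 2443/2500 ≈ 0.977200
step 2 [2y] zero: DF = P = 9421/10000 ≈ 0.942100
step 3 [3y] swap r/1=841/28352: DF=(1 − 841/28352·(0.977200+0.942100))/(1+841/28352) = 9159/10000 ≈ 0.915900
step 4 [4y] swap r/1=155/6237: DF=(1 − 155/6237·(0.977200+0.942100+0.915900))/(1+155/6237) = 907/1000 ≈ 0.907000
step 5 [5y] swap r/1=609/23102: DF=(1 − 609/23102·(0.977200+0.942100+0.915900+0.907000))/(1+609/23102) = 4391/5000 ≈ 0.878200
step 6 [6y] zero: DF = P = 4157/5000 ≈ 0.831400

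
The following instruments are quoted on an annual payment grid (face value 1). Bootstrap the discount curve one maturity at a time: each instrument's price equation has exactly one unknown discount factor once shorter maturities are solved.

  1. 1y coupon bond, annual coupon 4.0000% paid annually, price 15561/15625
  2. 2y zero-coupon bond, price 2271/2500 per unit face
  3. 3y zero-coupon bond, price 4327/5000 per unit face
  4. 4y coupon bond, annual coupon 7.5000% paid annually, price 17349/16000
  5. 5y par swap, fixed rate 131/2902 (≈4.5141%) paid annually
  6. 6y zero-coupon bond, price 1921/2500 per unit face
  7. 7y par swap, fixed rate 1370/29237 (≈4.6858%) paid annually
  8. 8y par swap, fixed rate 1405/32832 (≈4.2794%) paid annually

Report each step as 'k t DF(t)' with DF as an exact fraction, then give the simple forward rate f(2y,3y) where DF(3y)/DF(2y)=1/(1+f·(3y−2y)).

step 1 [1y] bond c/1=1/25: DF=(15561/15625 − 1/25·(0))/(1+1/25) = 1197/1250 ≈ 0.957600
step 2 [2y] zero: DF = P = 2271/2500 ≈ 0.908400
step 3 [3y] zero: DF = P = 4327/5000 ≈ 0.865400
step 4 [4y] bond c/1=3/40: DF=(17349/16000 − 3/40·(0.957600+0.908400+0.865400))/(1+3/40) = 8181/10000 ≈ 0.818100
step 5 [5y] swap r/1=131/2902: DF=(1 − 131/2902·(0.957600+0.908400+0.865400+0.818100))/(1+131/2902) = 1607/2000 ≈ 0.803500
step 6 [6y] zero: DF = P = 1921/2500 ≈ 0.768400
step 7 [7y] swap r/1=1370/29237: DF=(1 − 1370/29237·(0.957600+0.908400+0.865400+0.818100+0.803500+0.768400))/(1+1370/29237) = 363/500 ≈ 0.726000
step 8 [8y] swap r/1=1405/32832: DF=(1 − 1405/32832·(0.957600+0.908400+0.865400+0.818100+0.803500+0.768400+0.726000))/(1+1405/32832) = 719/1000 ≈ 0.719000

1 1 1197/1250
2 2 2271/2500
3 3 4327/5000
4 4 8181/10000
5 5 1607/2000
6 6 1921/2500
7 7 363/500
8 8 719/1000
f(2y,3y) = ((2271/2500)/(4327/5000) − 1)/(1) = 215/4327 ≈ 4.9688%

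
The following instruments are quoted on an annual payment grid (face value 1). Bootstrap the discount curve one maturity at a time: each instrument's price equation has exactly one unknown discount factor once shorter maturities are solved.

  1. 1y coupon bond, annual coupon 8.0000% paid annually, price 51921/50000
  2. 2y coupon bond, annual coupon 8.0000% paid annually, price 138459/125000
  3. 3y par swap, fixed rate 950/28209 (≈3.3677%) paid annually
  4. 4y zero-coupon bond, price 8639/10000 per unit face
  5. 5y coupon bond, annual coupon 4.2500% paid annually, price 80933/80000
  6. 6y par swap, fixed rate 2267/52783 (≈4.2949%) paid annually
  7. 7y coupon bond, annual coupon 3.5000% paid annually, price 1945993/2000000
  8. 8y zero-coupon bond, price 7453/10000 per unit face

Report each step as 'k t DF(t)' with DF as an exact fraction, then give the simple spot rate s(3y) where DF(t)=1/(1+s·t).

1 1 1923/2000
2 2 1193/1250
3 3 181/200
4 4 8639/10000
5 5 4101/5000
6 6 7733/10000
7 7 476/625
8 8 7453/10000
s(3y) = (1/(181/200) − 1)/(3) = 19/543 ≈ 3.4991%

step 1 [1y] bond c/1=2/25: DF=(51921/50000 − 2/25·(0))/(1+2/25) = 1923/2000 ≈ 0.961500
step 2 [2y] bond c/1=2/25: DF=(138459/125000 − 2/25·(0.961500))/(1+2/25) = 1193/1250 ≈ 0.954400
step 3 [3y] swap r/1=950/28209: DF=(1 − 950/28209·(0.961500+0.954400))/(1+950/28209) = 181/200 ≈ 0.905000
step 4 [4y] zero: DF = P = 8639/10000 ≈ 0.863900
step 5 [5y] bond c/1=17/400: DF=(80933/80000 − 17/400·(0.961500+0.954400+0.905000+0.863900))/(1+17/400) = 4101/5000 ≈ 0.820200
step 6 [6y] swap r/1=2267/52783: DF=(1 − 2267/52783·(0.961500+0.954400+0.905000+0.863900+0.820200))/(1+2267/52783) = 7733/10000 ≈ 0.773300
step 7 [7y] bond c/1=7/200: DF=(1945993/2000000 − 7/200·(0.961500+0.954400+0.905000+0.863900+0.820200+0.773300))/(1+7/200) = 476/625 ≈ 0.761600
step 8 [8y] zero: DF = P = 7453/10000 ≈ 0.745300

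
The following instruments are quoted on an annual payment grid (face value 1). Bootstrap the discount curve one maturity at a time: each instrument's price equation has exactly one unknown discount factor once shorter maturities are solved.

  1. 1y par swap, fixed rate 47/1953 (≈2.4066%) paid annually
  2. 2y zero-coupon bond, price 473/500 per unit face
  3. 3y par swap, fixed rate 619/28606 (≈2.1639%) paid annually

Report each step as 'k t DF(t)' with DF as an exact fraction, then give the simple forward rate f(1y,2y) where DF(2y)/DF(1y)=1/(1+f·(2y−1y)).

1 1 1953/2000
2 2 473/500
3 3 9381/10000
f(1y,2y) = ((1953/2000)/(473/500) − 1)/(1) = 61/1892 ≈ 3.2241%

step 1 [1y] swap r/1=47/1953: DF=(1 − 47/1953·(0))/(1+47/1953) = 1953/2000 ≈ 0.976500
step 2 [2y] zero: DF = P = 473/500 ≈ 0.946000
step 3 [3y] swap r/1=619/28606: DF=(1 − 619/28606·(0.976500+0.946000))/(1+619/28606) = 9381/10000 ≈ 0.938100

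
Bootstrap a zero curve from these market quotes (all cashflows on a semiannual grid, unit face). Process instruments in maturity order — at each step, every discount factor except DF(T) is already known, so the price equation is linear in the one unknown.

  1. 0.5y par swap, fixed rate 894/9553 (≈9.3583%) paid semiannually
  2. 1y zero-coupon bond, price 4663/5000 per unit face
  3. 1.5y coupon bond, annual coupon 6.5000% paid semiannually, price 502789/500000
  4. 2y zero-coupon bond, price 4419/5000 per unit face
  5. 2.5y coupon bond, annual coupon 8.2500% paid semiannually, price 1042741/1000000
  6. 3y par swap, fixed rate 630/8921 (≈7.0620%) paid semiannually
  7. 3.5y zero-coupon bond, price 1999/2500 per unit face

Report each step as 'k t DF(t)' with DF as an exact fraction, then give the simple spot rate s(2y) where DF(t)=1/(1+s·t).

1 1/2 9553/10000
2 1 4663/5000
3 3/2 1829/2000
4 2 4419/5000
5 5/2 4277/5000
6 3 811/1000
7 7/2 1999/2500
s(2y) = (1/(4419/5000) − 1)/(2) = 581/8838 ≈ 6.5739%

step 1 [0.5y] swap r/2=447/9553: DF=(1 − 447/9553·(0))/(1+447/9553) = 9553/10000 ≈ 0.955300
step 2 [1y] zero: DF = P = 4663/5000 ≈ 0.932600
step 3 [1.5y] bond c/2=13/400: DF=(502789/500000 − 13/400·(0.955300+0.932600))/(1+13/400) = 1829/2000 ≈ 0.914500
step 4 [2y] zero: DF = P = 4419/5000 ≈ 0.883800
step 5 [2.5y] bond c/2=33/800: DF=(1042741/1000000 − 33/800·(0.955300+0.932600+0.914500+0.883800))/(1+33/800) = 4277/5000 ≈ 0.855400
step 6 [3y] swap r/2=315/8921: DF=(1 − 315/8921·(0.955300+0.932600+0.914500+0.883800+0.855400))/(1+315/8921) = 811/1000 ≈ 0.811000
step 7 [3.5y] zero: DF = P = 1999/2500 ≈ 0.799600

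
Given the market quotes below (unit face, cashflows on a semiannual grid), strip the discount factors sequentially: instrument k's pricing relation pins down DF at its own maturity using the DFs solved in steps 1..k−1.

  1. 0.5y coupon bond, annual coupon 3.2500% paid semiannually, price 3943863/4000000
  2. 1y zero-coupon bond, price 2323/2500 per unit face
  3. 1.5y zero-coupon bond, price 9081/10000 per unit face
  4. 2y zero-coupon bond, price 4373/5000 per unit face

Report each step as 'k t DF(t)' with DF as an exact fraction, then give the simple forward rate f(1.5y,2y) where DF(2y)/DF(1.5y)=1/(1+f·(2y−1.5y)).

1 1/2 4851/5000
2 1 2323/2500
3 3/2 9081/10000
4 2 4373/5000
f(1.5y,2y) = ((9081/10000)/(4373/5000) − 1)/(1/2) = 335/4373 ≈ 7.6606%

step 1 [0.5y] bond c/2=13/800: DF=(3943863/4000000 − 13/800·(0))/(1+13/800) = 4851/5000 ≈ 0.970200
step 2 [1y] zero: DF = P = 2323/2500 ≈ 0.929200
step 3 [1.5y] zero: DF = P = 9081/10000 ≈ 0.908100
step 4 [2y] zero: DF = P = 4373/5000 ≈ 0.874600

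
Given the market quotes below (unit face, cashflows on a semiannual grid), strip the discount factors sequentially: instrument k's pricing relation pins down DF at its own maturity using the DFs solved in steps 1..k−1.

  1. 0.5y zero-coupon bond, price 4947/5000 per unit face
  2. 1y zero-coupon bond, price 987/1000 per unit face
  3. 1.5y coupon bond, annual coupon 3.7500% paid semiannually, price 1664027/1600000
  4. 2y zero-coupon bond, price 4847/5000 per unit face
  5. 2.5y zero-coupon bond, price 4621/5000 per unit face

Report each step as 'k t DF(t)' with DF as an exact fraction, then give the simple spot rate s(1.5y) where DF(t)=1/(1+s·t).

step 1 [0.5y] zero: DF = P = 4947/5000 ≈ 0.989400
step 2 [1y] zero: DF = P = 987/1000 ≈ 0.987000
step 3 [1.5y] bond c/2=3/160: DF=(1664027/1600000 − 3/160·(0.989400+0.987000))/(1+3/160) = 1969/2000 ≈ 0.984500
step 4 [2y] zero: DF = P = 4847/5000 ≈ 0.969400
step 5 [2.5y] zero: DF = P = 4621/5000 ≈ 0.924200

1 1/2 4947/5000
2 1 987/1000
3 3/2 1969/2000
4 2 4847/5000
5 5/2 4621/5000
s(1.5y) = (1/(1969/2000) − 1)/(3/2) = 62/5907 ≈ 1.0496%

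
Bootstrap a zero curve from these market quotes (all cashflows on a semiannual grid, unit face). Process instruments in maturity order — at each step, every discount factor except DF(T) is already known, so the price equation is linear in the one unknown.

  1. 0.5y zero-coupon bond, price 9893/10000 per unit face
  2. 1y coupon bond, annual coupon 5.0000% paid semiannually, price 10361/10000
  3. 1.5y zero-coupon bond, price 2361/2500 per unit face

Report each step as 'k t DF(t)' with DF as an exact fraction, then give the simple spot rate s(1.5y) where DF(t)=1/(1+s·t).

step 1 [0.5y] zero: DF = P = 9893/10000 ≈ 0.989300
step 2 [1y] bond c/2=1/40: DF=(10361/10000 − 1/40·(0.989300))/(1+1/40) = 9867/10000 ≈ 0.986700
step 3 [1.5y] zero: DF = P = 2361/2500 ≈ 0.944400

1 1/2 9893/10000
2 1 9867/10000
3 3/2 2361/2500
s(1.5y) = (1/(2361/2500) − 1)/(3/2) = 278/7083 ≈ 3.9249%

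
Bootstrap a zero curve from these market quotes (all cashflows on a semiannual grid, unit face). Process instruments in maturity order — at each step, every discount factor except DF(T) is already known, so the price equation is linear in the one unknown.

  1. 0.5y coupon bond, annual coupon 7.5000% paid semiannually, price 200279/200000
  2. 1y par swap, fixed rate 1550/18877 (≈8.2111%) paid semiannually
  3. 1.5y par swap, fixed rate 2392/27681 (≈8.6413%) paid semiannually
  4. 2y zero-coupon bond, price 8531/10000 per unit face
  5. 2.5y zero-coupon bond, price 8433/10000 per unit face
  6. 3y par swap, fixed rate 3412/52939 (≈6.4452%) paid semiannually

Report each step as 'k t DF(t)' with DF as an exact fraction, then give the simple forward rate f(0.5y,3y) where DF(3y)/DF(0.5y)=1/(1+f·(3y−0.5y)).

1 1/2 2413/2500
2 1 369/400
3 3/2 2201/2500
4 2 8531/10000
5 5/2 8433/10000
6 3 4147/5000
f(0.5y,3y) = ((2413/2500)/(4147/5000) − 1)/(5/2) = 1358/20735 ≈ 6.5493%

step 1 [0.5y] bond c/2=3/80: DF=(200279/200000 − 3/80·(0))/(1+3/80) = 2413/2500 ≈ 0.965200
step 2 [1y] swap r/2=775/18877: DF=(1 − 775/18877·(0.965200))/(1+775/18877) = 369/400 ≈ 0.922500
step 3 [1.5y] swap r/2=1196/27681: DF=(1 − 1196/27681·(0.965200+0.922500))/(1+1196/27681) = 2201/2500 ≈ 0.880400
step 4 [2y] zero: DF = P = 8531/10000 ≈ 0.853100
step 5 [2.5y] zero: DF = P = 8433/10000 ≈ 0.843300
step 6 [3y] swap r/2=1706/52939: DF=(1 − 1706/52939·(0.965200+0.922500+0.880400+0.853100+0.843300))/(1+1706/52939) = 4147/5000 ≈ 0.829400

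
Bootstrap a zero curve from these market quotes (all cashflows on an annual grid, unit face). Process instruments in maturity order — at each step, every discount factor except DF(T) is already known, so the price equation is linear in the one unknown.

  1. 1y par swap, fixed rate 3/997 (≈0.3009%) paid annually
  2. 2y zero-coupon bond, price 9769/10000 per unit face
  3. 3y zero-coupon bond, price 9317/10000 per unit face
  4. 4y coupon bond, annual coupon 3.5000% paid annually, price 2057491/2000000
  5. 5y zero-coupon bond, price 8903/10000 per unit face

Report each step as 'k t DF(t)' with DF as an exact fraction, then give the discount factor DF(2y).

step 1 [1y] swap r/1=3/997: DF=(1 − 3/997·(0))/(1+3/997) = 997/1000 ≈ 0.997000
step 2 [2y] zero: DF = P = 9769/10000 ≈ 0.976900
step 3 [3y] zero: DF = P = 9317/10000 ≈ 0.931700
step 4 [4y] bond c/1=7/200: DF=(2057491/2000000 − 7/200·(0.997000+0.976900+0.931700))/(1+7/200) = 8957/10000 ≈ 0.895700
step 5 [5y] zero: DF = P = 8903/10000 ≈ 0.890300

1 1 997/1000
2 2 9769/10000
3 3 9317/10000
4 4 8957/10000
5 5 8903/10000
DF(2y) = 9769/10000 ≈ 0.976900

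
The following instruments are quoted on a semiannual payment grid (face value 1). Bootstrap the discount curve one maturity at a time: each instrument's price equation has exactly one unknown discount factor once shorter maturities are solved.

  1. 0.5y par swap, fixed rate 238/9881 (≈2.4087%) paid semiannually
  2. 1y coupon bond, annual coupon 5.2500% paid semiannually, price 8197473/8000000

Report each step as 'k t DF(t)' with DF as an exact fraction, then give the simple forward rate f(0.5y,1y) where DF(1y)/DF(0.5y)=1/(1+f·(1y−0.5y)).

1 1/2 9881/10000
2 1 2433/2500
f(0.5y,1y) = ((9881/10000)/(2433/2500) − 1)/(1/2) = 149/4866 ≈ 3.0621%

step 1 [0.5y] swap r/2=119/9881: DF=(1 − 119/9881·(0))/(1+119/9881) = 9881/10000 ≈ 0.988100
step 2 [1y] bond c/2=21/800: DF=(8197473/8000000 − 21/800·(0.988100))/(1+21/800) = 2433/2500 ≈ 0.973200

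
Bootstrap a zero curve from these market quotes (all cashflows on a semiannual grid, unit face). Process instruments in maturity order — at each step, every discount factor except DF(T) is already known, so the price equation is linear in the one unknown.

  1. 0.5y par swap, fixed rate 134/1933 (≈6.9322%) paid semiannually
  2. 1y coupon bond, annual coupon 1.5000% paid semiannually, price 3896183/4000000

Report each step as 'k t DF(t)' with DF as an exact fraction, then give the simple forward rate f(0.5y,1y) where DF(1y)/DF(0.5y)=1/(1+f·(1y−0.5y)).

1 1/2 1933/2000
2 1 2399/2500
f(0.5y,1y) = ((1933/2000)/(2399/2500) − 1)/(1/2) = 69/4798 ≈ 1.4381%

step 1 [0.5y] swap r/2=67/1933: DF=(1 − 67/1933·(0))/(1+67/1933) = 1933/2000 ≈ 0.966500
step 2 [1y] bond c/2=3/400: DF=(3896183/4000000 − 3/400·(0.966500))/(1+3/400) = 2399/2500 ≈ 0.959600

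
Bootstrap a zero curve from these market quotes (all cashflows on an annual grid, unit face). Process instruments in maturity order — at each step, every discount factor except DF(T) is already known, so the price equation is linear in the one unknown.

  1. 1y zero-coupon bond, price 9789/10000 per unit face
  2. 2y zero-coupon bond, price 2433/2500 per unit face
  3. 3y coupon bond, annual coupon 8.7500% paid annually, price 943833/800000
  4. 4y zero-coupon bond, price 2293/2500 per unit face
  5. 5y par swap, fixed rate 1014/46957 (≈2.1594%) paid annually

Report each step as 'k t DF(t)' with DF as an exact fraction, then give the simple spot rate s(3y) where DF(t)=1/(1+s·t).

step 1 [1y] zero: DF = P = 9789/10000 ≈ 0.978900
step 2 [2y] zero: DF = P = 2433/2500 ≈ 0.973200
step 3 [3y] bond c/1=7/80: DF=(943833/800000 − 7/80·(0.978900+0.973200))/(1+7/80) = 4639/5000 ≈ 0.927800
step 4 [4y] zero: DF = P = 2293/2500 ≈ 0.917200
step 5 [5y] swap r/1=1014/46957: DF=(1 − 1014/46957·(0.978900+0.973200+0.927800+0.917200))/(1+1014/46957) = 4493/5000 ≈ 0.898600

1 1 9789/10000
2 2 2433/2500
3 3 4639/5000
4 4 2293/2500
5 5 4493/5000
s(3y) = (1/(4639/5000) − 1)/(3) = 361/13917 ≈ 2.5939%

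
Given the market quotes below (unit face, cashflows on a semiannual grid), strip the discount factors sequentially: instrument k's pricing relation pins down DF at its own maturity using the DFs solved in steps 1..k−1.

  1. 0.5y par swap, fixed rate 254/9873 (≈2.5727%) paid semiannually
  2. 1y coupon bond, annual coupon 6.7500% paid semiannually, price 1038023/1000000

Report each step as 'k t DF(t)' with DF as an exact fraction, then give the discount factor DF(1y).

step 1 [0.5y] swap r/2=127/9873: DF=(1 − 127/9873·(0))/(1+127/9873) = 9873/10000 ≈ 0.987300
step 2 [1y] bond c/2=27/800: DF=(1038023/1000000 − 27/800·(0.987300))/(1+27/800) = 9719/10000 ≈ 0.971900

1 1/2 9873/10000
2 1 9719/10000
DF(1y) = 9719/10000 ≈ 0.971900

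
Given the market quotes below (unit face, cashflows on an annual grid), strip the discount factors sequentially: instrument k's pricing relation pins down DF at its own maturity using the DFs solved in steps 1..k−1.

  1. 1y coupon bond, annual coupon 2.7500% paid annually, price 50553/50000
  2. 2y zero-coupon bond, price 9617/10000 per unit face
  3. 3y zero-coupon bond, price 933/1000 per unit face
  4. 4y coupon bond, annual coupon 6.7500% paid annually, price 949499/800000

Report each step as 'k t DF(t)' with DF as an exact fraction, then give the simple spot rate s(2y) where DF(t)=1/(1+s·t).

1 1 123/125
2 2 9617/10000
3 3 933/1000
4 4 4649/5000
s(2y) = (1/(9617/10000) − 1)/(2) = 383/19234 ≈ 1.9913%

step 1 [1y] bond c/1=11/400: DF=(50553/50000 − 11/400·(0))/(1+11/400) = 123/125 ≈ 0.984000
step 2 [2y] zero: DF = P = 9617/10000 ≈ 0.961700
step 3 [3y] zero: DF = P = 933/1000 ≈ 0.933000
step 4 [4y] bond c/1=27/400: DF=(949499/800000 − 27/400·(0.984000+0.961700+0.933000))/(1+27/400) = 4649/5000 ≈ 0.929800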